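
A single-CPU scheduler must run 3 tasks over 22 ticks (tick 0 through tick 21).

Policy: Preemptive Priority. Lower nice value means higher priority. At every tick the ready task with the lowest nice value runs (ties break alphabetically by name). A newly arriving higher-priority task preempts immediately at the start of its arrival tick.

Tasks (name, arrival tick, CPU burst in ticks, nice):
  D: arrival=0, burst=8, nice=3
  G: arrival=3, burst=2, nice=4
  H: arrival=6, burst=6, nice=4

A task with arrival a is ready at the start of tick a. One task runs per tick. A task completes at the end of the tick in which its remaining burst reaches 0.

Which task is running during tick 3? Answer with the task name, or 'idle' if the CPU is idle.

t=0: ready={D} → run D
t=1: ready={D} → run D
t=2: ready={D} → run D
t=3: ready={D,G} → run D
t=4: ready={D,G} → run D
t=5: ready={D,G} → run D
t=6: ready={D,G,H} → run D
t=7: ready={D,G,H} → run D
t=8: ready={G,H} → run G
t=9: ready={G,H} → run G
t=10: ready={H} → run H
t=11: ready={H} → run H
t=12: ready={H} → run H
t=13: ready={H} → run H
t=14: ready={H} → run H
t=15: ready={H} → run H
t=16: (idle)
t=17: (idle)
t=18: (idle)
t=19: (idle)
t=20: (idle)
t=21: (idle)

running at tick 3 = D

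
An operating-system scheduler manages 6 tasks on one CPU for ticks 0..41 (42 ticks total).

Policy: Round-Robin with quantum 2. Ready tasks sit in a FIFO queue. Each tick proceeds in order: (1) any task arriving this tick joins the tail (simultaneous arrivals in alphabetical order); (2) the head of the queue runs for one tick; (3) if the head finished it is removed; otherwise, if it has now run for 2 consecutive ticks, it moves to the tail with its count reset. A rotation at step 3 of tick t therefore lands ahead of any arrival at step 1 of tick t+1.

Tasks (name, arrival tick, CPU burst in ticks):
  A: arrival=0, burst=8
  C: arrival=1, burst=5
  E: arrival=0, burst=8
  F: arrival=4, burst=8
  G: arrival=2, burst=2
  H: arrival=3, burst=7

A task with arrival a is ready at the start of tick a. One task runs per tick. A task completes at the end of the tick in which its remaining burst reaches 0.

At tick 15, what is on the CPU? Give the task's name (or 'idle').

t=0: queue=[A,E] q_used=0 → run A
t=1: queue=[A,E,C] q_used=1 → run A
t=2: queue=[E,C,A,G] q_used=0 → run E
t=3: queue=[E,C,A,G,H] q_used=1 → run E
t=4: queue=[C,A,G,H,E,F] q_used=0 → run C
t=5: queue=[C,A,G,H,E,F] q_used=1 → run C
t=6: queue=[A,G,H,E,F,C] q_used=0 → run A
t=7: queue=[A,G,H,E,F,C] q_used=1 → run A
t=8: queue=[G,H,E,F,C,A] q_used=0 → run G
t=9: queue=[G,H,E,F,C,A] q_used=1 → run G
t=10: queue=[H,E,F,C,A] q_used=0 → run H
t=11: queue=[H,E,F,C,A] q_used=1 → run H
t=12: queue=[E,F,C,A,H] q_used=0 → run E
t=13: queue=[E,F,C,A,H] q_used=1 → run E
t=14: queue=[F,C,A,H,E] q_used=0 → run F
t=15: queue=[F,C,A,H,E] q_used=1 → run F
t=16: queue=[C,A,H,E,F] q_used=0 → run C
t=17: queue=[C,A,H,E,F] q_used=1 → run C
t=18: queue=[A,H,E,F,C] q_used=0 → run A
t=19: queue=[A,H,E,F,C] q_used=1 → run A
t=20: queue=[H,E,F,C,A] q_used=0 → run H
t=21: queue=[H,E,F,C,A] q_used=1 → run H
t=22: queue=[E,F,C,A,H] q_used=0 → run E
t=23: queue=[E,F,C,A,H] q_used=1 → run E
t=24: queue=[F,C,A,H,E] q_used=0 → run F
t=25: queue=[F,C,A,H,E] q_used=1 → run F
t=26: queue=[C,A,H,E,F] q_used=0 → run C
t=27: queue=[A,H,E,F] q_used=0 → run A
t=28: queue=[A,H,E,F] q_used=1 → run A
t=29: queue=[H,E,F] q_used=0 → run H
t=30: queue=[H,E,F] q_used=1 → run H
t=31: queue=[E,F,H] q_used=0 → run E
t=32: queue=[E,F,H] q_used=1 → run E
t=33: queue=[F,H] q_used=0 → run F
t=34: queue=[F,H] q_used=1 → run F
t=35: queue=[H,F] q_used=0 → run H
t=36: queue=[F] q_used=0 → run F
t=37: queue=[F] q_used=1 → run F
t=38: (idle)
t=39: (idle)
t=40: (idle)
t=41: (idle)

running at tick 15 = F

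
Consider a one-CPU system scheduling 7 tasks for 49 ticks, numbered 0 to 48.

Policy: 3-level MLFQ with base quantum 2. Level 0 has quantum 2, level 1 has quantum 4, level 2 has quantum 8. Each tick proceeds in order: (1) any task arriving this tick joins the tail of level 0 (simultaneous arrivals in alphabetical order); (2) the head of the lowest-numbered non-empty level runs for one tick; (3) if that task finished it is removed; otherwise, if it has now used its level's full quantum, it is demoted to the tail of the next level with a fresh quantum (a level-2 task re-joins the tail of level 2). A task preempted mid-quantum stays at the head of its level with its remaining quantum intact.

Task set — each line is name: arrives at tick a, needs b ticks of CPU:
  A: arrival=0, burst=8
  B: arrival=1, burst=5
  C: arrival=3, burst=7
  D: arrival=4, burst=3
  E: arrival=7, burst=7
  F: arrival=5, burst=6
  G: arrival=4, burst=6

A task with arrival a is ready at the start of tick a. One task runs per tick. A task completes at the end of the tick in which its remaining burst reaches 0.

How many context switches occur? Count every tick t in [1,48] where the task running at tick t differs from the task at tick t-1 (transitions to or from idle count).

context switches = 17

t=0: L0/L1/L2 = A/-/- → run A
t=1: L0/L1/L2 = AB/-/- → run A
t=2: L0/L1/L2 = B/A/- → run B
t=3: L0/L1/L2 = BC/A/- → run B
t=4: L0/L1/L2 = CDG/AB/- → run C
t=5: L0/L1/L2 = CDGF/AB/- → run C
t=6: L0/L1/L2 = DGF/ABC/- → run D
t=7: L0/L1/L2 = DGFE/ABC/- → run D
t=8: L0/L1/L2 = GFE/ABCD/- → run G
t=9: L0/L1/L2 = GFE/ABCD/- → run G
t=10: L0/L1/L2 = FE/ABCDG/- → run F
t=11: L0/L1/L2 = FE/ABCDG/- → run F
t=12: L0/L1/L2 = E/ABCDGF/- → run E
t=13: L0/L1/L2 = E/ABCDGF/- → run E
t=14: L0/L1/L2 = -/ABCDGFE/- → run A
t=15: L0/L1/L2 = -/ABCDGFE/- → run A
t=16: L0/L1/L2 = -/ABCDGFE/- → run A
t=17: L0/L1/L2 = -/ABCDGFE/- → run A
t=18: L0/L1/L2 = -/BCDGFE/A → run B
t=19: L0/L1/L2 = -/BCDGFE/A → run B
t=20: L0/L1/L2 = -/BCDGFE/A → run B
t=21: L0/L1/L2 = -/CDGFE/A → run C
t=22: L0/L1/L2 = -/CDGFE/A → run C
t=23: L0/L1/L2 = -/CDGFE/A → run C
t=24: L0/L1/L2 = -/CDGFE/A → run C
t=25: L0/L1/L2 = -/DGFE/AC → run D
t=26: L0/L1/L2 = -/GFE/AC → run G
t=27: L0/L1/L2 = -/GFE/AC → run G
t=28: L0/L1/L2 = -/GFE/AC → run G
t=29: L0/L1/L2 = -/GFE/AC → run G
t=30: L0/L1/L2 = -/FE/AC → run F
t=31: L0/L1/L2 = -/FE/AC → run F
t=32: L0/L1/L2 = -/FE/AC → run F
t=33: L0/L1/L2 = -/FE/AC → run F
t=34: L0/L1/L2 = -/E/AC → run E
t=35: L0/L1/L2 = -/E/AC → run E
t=36: L0/L1/L2 = -/E/AC → run E
t=37: L0/L1/L2 = -/E/AC → run E
t=38: L0/L1/L2 = -/-/ACE → run A
t=39: L0/L1/L2 = -/-/ACE → run A
t=40: L0/L1/L2 = -/-/CE → run C
t=41: L0/L1/L2 = -/-/E → run E
t=42: (idle)
t=43: (idle)
t=44: (idle)
t=45: (idle)
t=46: (idle)
t=47: (idle)
t=48: (idle)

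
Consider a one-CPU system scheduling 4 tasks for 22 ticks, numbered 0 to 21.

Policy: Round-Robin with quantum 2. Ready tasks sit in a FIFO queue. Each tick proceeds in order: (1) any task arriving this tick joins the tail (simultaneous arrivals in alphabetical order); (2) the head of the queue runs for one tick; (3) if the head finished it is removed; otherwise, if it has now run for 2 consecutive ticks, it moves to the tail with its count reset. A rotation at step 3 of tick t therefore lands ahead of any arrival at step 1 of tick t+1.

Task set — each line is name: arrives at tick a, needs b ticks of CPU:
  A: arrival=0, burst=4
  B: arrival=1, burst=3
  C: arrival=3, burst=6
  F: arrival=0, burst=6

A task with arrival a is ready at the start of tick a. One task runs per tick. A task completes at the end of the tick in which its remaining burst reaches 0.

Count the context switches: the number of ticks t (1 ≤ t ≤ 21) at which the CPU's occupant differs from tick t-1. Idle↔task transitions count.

t=0: queue=[A,F] q_used=0 → run A
t=1: queue=[A,F,B] q_used=1 → run A
t=2: queue=[F,B,A] q_used=0 → run F
t=3: queue=[F,B,A,C] q_used=1 → run F
t=4: queue=[B,A,C,F] q_used=0 → run B
t=5: queue=[B,A,C,F] q_used=1 → run B
t=6: queue=[A,C,F,B] q_used=0 → run A
t=7: queue=[A,C,F,B] q_used=1 → run A
t=8: queue=[C,F,B] q_used=0 → run C
t=9: queue=[C,F,B] q_used=1 → run C
t=10: queue=[F,B,C] q_used=0 → run F
t=11: queue=[F,B,C] q_used=1 → run F
t=12: queue=[B,C,F] q_used=0 → run B
t=13: queue=[C,F] q_used=0 → run C
t=14: queue=[C,F] q_used=1 → run C
t=15: queue=[F,C] q_used=0 → run F
t=16: queue=[F,C] q_used=1 → run F
t=17: queue=[C] q_used=0 → run C
t=18: queue=[C] q_used=1 → run C
t=19: (idle)
t=20: (idle)
t=21: (idle)

context switches = 10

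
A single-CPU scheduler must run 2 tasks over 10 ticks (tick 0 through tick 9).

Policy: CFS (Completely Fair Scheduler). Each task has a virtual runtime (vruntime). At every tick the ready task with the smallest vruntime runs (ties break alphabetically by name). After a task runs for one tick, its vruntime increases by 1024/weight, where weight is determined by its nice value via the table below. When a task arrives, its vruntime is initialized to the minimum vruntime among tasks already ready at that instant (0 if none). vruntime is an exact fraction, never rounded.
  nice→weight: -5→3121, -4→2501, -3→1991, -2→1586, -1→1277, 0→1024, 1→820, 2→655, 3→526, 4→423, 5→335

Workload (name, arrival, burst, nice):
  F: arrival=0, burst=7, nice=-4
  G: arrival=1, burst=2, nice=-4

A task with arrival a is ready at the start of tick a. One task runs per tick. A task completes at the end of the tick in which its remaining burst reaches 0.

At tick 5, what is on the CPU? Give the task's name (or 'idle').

t=0: vr[F=0] → run F
t=1: vr[F=1024/2501 G=1024/2501] → run F
t=2: vr[F=2048/2501 G=1024/2501] → run G
t=3: vr[F=2048/2501 G=2048/2501] → run F
t=4: vr[F=3072/2501 G=2048/2501] → run G
t=5: vr[F=3072/2501] → run F
t=6: vr[F=4096/2501] → run F
t=7: vr[F=5120/2501] → run F
t=8: vr[F=6144/2501] → run F
t=9: (idle)

running at tick 5 = F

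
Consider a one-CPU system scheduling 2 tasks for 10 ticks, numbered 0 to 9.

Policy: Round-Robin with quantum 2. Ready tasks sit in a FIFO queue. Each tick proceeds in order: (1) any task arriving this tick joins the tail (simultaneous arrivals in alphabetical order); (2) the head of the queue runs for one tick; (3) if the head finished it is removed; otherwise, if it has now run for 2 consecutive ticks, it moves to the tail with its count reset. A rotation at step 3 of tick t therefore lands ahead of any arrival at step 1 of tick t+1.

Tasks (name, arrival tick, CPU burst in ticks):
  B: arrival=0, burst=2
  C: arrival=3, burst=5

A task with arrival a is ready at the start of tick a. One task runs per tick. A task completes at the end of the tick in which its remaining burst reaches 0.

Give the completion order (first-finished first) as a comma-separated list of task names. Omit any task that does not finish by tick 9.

completion order = B, C

t=0: queue=[B] q_used=0 → run B
t=1: queue=[B] q_used=1 → run B
t=2: (idle)
t=3: queue=[C] q_used=0 → run C
t=4: queue=[C] q_used=1 → run C
t=5: queue=[C] q_used=0 → run C
t=6: queue=[C] q_used=1 → run C
t=7: queue=[C] q_used=0 → run C
t=8: (idle)
t=9: (idle)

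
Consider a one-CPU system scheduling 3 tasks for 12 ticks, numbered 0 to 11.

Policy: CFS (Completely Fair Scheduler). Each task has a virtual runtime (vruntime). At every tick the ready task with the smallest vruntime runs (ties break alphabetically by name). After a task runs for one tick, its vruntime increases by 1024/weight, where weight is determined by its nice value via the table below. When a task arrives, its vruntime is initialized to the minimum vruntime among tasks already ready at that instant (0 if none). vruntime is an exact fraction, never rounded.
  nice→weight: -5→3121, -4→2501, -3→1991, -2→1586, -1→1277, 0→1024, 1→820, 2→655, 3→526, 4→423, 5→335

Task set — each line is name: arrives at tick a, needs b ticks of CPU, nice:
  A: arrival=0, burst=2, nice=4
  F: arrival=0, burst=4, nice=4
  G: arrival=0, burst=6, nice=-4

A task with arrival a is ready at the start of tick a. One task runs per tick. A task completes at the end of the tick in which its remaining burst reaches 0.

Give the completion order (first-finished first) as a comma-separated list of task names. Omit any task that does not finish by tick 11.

t=0: vr[A=0 F=0 G=0] → run A
t=1: vr[A=1024/423 F=0 G=0] → run F
t=2: vr[A=1024/423 F=1024/423 G=0] → run G
t=3: vr[A=1024/423 F=1024/423 G=1024/2501] → run G
t=4: vr[A=1024/423 F=1024/423 G=2048/2501] → run G
t=5: vr[A=1024/423 F=1024/423 G=3072/2501] → run G
t=6: vr[A=1024/423 F=1024/423 G=4096/2501] → run G
t=7: vr[A=1024/423 F=1024/423 G=5120/2501] → run G
t=8: vr[A=1024/423 F=1024/423] → run A
t=9: vr[F=1024/423] → run F
t=10: vr[F=2048/423] → run F
t=11: vr[F=1024/141] → run F

completion order = G, A, F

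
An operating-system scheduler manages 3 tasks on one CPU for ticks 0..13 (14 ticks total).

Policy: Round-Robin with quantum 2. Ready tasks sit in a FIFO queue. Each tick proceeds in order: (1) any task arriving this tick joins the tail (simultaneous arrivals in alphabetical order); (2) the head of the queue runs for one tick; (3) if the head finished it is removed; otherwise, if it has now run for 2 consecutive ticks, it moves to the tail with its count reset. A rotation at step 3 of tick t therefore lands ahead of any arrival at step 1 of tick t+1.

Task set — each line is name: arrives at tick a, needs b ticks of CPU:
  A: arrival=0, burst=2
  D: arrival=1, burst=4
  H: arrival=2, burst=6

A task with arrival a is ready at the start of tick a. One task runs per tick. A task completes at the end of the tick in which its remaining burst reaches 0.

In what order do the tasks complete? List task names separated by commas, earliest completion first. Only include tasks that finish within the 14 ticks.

t=0: queue=[A] q_used=0 → run A
t=1: queue=[A,D] q_used=1 → run A
t=2: queue=[D,H] q_used=0 → run D
t=3: queue=[D,H] q_used=1 → run D
t=4: queue=[H,D] q_used=0 → run H
t=5: queue=[H,D] q_used=1 → run H
t=6: queue=[D,H] q_used=0 → run D
t=7: queue=[D,H] q_used=1 → run D
t=8: queue=[H] q_used=0 → run H
t=9: queue=[H] q_used=1 → run H
t=10: queue=[H] q_used=0 → run H
t=11: queue=[H] q_used=1 → run H
t=12: (idle)
t=13: (idle)

completion order = A, D, H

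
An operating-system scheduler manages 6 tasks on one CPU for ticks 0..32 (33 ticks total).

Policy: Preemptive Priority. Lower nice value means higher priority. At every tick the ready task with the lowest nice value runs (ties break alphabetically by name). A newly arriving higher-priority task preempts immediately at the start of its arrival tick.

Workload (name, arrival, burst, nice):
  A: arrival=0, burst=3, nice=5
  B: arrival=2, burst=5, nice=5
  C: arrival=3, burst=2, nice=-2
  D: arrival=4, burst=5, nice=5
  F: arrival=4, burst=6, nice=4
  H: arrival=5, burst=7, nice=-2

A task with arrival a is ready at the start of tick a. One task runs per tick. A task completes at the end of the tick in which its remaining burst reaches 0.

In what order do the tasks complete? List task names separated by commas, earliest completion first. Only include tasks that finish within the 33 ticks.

t=0: ready={A} → run A
t=1: ready={A} → run A
t=2: ready={A,B} → run A
t=3: ready={B,C} → run C
t=4: ready={B,C,D,F} → run C
t=5: ready={B,D,F,H} → run H
t=6: ready={B,D,F,H} → run H
t=7: ready={B,D,F,H} → run H
t=8: ready={B,D,F,H} → run H
t=9: ready={B,D,F,H} → run H
t=10: ready={B,D,F,H} → run H
t=11: ready={B,D,F,H} → run H
t=12: ready={B,D,F} → run F
t=13: ready={B,D,F} → run F
t=14: ready={B,D,F} → run F
t=15: ready={B,D,F} → run F
t=16: ready={B,D,F} → run F
t=17: ready={B,D,F} → run F
t=18: ready={B,D} → run B
t=19: ready={B,D} → run B
t=20: ready={B,D} → run B
t=21: ready={B,D} → run B
t=22: ready={B,D} → run B
t=23: ready={D} → run D
t=24: ready={D} → run D
t=25: ready={D} → run D
t=26: ready={D} → run D
t=27: ready={D} → run D
t=28: (idle)
t=29: (idle)
t=30: (idle)
t=31: (idle)
t=32: (idle)

completion order = A, C, H, F, B, D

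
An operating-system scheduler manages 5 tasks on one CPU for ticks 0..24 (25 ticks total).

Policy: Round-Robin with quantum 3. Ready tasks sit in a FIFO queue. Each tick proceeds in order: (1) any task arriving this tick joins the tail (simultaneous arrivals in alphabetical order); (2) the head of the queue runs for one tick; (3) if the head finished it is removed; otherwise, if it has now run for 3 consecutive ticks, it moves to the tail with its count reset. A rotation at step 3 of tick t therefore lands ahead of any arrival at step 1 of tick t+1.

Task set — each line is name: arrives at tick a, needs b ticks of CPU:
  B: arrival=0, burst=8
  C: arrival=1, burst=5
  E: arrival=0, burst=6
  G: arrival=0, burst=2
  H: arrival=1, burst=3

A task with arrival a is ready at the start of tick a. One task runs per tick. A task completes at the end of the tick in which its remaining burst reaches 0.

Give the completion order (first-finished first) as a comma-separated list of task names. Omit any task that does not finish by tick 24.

completion order = G, H, E, C, B

t=0: queue=[B,E,G] q_used=0 → run B
t=1: queue=[B,E,G,C,H] q_used=1 → run B
t=2: queue=[B,E,G,C,H] q_used=2 → run B
t=3: queue=[E,G,C,H,B] q_used=0 → run E
t=4: queue=[E,G,C,H,B] q_used=1 → run E
t=5: queue=[E,G,C,H,B] q_used=2 → run E
t=6: queue=[G,C,H,B,E] q_used=0 → run G
t=7: queue=[G,C,H,B,E] q_used=1 → run G
t=8: queue=[C,H,B,E] q_used=0 → run C
t=9: queue=[C,H,B,E] q_used=1 → run C
t=10: queue=[C,H,B,E] q_used=2 → run C
t=11: queue=[H,B,E,C] q_used=0 → run H
t=12: queue=[H,B,E,C] q_used=1 → run H
t=13: queue=[H,B,E,C] q_used=2 → run H
t=14: queue=[B,E,C] q_used=0 → run B
t=15: queue=[B,E,C] q_used=1 → run B
t=16: queue=[B,E,C] q_used=2 → run B
t=17: queue=[E,C,B] q_used=0 → run E
t=18: queue=[E,C,B] q_used=1 → run E
t=19: queue=[E,C,B] q_used=2 → run E
t=20: queue=[C,B] q_used=0 → run C
t=21: queue=[C,B] q_used=1 → run C
t=22: queue=[B] q_used=0 → run B
t=23: queue=[B] q_used=1 → run B
t=24: (idle)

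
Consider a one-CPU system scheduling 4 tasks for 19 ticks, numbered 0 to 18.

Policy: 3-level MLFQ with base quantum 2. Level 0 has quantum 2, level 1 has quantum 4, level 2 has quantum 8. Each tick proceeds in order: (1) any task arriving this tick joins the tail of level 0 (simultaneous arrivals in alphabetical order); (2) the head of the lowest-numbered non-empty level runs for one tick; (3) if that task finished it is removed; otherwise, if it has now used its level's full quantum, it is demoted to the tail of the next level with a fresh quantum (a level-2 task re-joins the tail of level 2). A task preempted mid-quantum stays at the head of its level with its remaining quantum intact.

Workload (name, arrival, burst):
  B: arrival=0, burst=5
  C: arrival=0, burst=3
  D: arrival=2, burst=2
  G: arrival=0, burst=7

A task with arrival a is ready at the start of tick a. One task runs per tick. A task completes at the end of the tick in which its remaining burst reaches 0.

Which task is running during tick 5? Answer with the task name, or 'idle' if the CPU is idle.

running at tick 5 = G

t=0: L0/L1/L2 = BCG/-/- → run B
t=1: L0/L1/L2 = BCG/-/- → run B
t=2: L0/L1/L2 = CGD/B/- → run C
t=3: L0/L1/L2 = CGD/B/- → run C
t=4: L0/L1/L2 = GD/BC/- → run G
t=5: L0/L1/L2 = GD/BC/- → run G
t=6: L0/L1/L2 = D/BCG/- → run D
t=7: L0/L1/L2 = D/BCG/- → run D
t=8: L0/L1/L2 = -/BCG/- → run B
t=9: L0/L1/L2 = -/BCG/- → run B
t=10: L0/L1/L2 = -/BCG/- → run B
t=11: L0/L1/L2 = -/CG/- → run C
t=12: L0/L1/L2 = -/G/- → run G
t=13: L0/L1/L2 = -/G/- → run G
t=14: L0/L1/L2 = -/G/- → run G
t=15: L0/L1/L2 = -/G/- → run G
t=16: L0/L1/L2 = -/-/G → run G
t=17: (idle)
t=18: (idle)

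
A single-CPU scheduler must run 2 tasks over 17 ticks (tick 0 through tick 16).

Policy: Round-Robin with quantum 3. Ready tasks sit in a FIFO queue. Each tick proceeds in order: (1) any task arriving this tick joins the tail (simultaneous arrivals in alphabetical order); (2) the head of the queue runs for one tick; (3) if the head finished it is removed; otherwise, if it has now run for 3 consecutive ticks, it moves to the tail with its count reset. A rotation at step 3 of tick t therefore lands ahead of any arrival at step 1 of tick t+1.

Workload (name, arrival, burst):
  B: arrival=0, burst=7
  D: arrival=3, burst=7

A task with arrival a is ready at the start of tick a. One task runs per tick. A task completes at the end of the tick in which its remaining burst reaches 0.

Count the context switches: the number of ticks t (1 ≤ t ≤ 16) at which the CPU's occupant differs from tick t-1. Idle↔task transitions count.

t=0: queue=[B] q_used=0 → run B
t=1: queue=[B] q_used=1 → run B
t=2: queue=[B] q_used=2 → run B
t=3: queue=[B,D] q_used=0 → run B
t=4: queue=[B,D] q_used=1 → run B
t=5: queue=[B,D] q_used=2 → run B
t=6: queue=[D,B] q_used=0 → run D
t=7: queue=[D,B] q_used=1 → run D
t=8: queue=[D,B] q_used=2 → run D
t=9: queue=[B,D] q_used=0 → run B
t=10: queue=[D] q_used=0 → run D
t=11: queue=[D] q_used=1 → run D
t=12: queue=[D] q_used=2 → run D
t=13: queue=[D] q_used=0 → run D
t=14: (idle)
t=15: (idle)
t=16: (idle)

context switches = 4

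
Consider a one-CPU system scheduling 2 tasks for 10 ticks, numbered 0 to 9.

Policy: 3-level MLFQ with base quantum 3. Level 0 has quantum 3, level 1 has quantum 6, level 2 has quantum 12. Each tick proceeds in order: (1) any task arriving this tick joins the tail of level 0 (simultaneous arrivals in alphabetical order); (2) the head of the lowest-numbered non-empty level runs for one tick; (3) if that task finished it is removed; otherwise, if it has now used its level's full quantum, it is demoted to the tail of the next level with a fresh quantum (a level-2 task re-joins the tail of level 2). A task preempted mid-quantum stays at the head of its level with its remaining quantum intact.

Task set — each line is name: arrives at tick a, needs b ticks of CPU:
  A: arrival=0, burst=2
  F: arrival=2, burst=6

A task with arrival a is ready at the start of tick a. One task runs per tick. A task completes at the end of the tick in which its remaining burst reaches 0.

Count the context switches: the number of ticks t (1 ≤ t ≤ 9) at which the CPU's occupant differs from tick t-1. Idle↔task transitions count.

context switches = 2

t=0: L0/L1/L2 = A/-/- → run A
t=1: L0/L1/L2 = A/-/- → run A
t=2: L0/L1/L2 = F/-/- → run F
t=3: L0/L1/L2 = F/-/- → run F
t=4: L0/L1/L2 = F/-/- → run F
t=5: L0/L1/L2 = -/F/- → run F
t=6: L0/L1/L2 = -/F/- → run F
t=7: L0/L1/L2 = -/F/- → run F
t=8: (idle)
t=9: (idle)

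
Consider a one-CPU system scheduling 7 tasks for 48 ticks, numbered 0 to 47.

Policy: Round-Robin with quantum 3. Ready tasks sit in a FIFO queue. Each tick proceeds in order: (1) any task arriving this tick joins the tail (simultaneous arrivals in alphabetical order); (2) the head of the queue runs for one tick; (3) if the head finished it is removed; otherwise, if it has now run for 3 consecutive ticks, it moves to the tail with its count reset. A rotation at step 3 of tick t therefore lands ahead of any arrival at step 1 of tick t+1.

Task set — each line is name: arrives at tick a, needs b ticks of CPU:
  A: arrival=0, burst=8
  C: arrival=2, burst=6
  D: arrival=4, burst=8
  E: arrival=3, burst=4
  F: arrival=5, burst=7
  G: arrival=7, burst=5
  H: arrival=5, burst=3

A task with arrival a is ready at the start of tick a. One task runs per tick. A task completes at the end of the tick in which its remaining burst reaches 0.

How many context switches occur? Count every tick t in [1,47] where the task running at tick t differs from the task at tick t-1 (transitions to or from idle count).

t=0: queue=[A] q_used=0 → run A
t=1: queue=[A] q_used=1 → run A
t=2: queue=[A,C] q_used=2 → run A
t=3: queue=[C,A,E] q_used=0 → run C
t=4: queue=[C,A,E,D] q_used=1 → run C
t=5: queue=[C,A,E,D,F,H] q_used=2 → run C
t=6: queue=[A,E,D,F,H,C] q_used=0 → run A
t=7: queue=[A,E,D,F,H,C,G] q_used=1 → run A
t=8: queue=[A,E,D,F,H,C,G] q_used=2 → run A
t=9: queue=[E,D,F,H,C,G,A] q_used=0 → run E
t=10: queue=[E,D,F,H,C,G,A] q_used=1 → run E
t=11: queue=[E,D,F,H,C,G,A] q_used=2 → run E
t=12: queue=[D,F,H,C,G,A,E] q_used=0 → run D
t=13: queue=[D,F,H,C,G,A,E] q_used=1 → run D
t=14: queue=[D,F,H,C,G,A,E] q_used=2 → run D
t=15: queue=[F,H,C,G,A,E,D] q_used=0 → run F
t=16: queue=[F,H,C,G,A,E,D] q_used=1 → run F
t=17: queue=[F,H,C,G,A,E,D] q_used=2 → run F
t=18: queue=[H,C,G,A,E,D,F] q_used=0 → run H
t=19: queue=[H,C,G,A,E,D,F] q_used=1 → run H
t=20: queue=[H,C,G,A,E,D,F] q_used=2 → run H
t=21: queue=[C,G,A,E,D,F] q_used=0 → run C
t=22: queue=[C,G,A,E,D,F] q_used=1 → run C
t=23: queue=[C,G,A,E,D,F] q_used=2 → run C
t=24: queue=[G,A,E,D,F] q_used=0 → run G
t=25: queue=[G,A,E,D,F] q_used=1 → run G
t=26: queue=[G,A,E,D,F] q_used=2 → run G
t=27: queue=[A,E,D,F,G] q_used=0 → run A
t=28: queue=[A,E,D,F,G] q_used=1 → run A
t=29: queue=[E,D,F,G] q_used=0 → run E
t=30: queue=[D,F,G] q_used=0 → run D
t=31: queue=[D,F,G] q_used=1 → run D
t=32: queue=[D,F,G] q_used=2 → run D
t=33: queue=[F,G,D] q_used=0 → run F
t=34: queue=[F,G,D] q_used=1 → run F
t=35: queue=[F,G,D] q_used=2 → run F
t=36: queue=[G,D,F] q_used=0 → run G
t=37: queue=[G,D,F] q_used=1 → run G
t=38: queue=[D,F] q_used=0 → run D
t=39: queue=[D,F] q_used=1 → run D
t=40: queue=[F] q_used=0 → run F
t=41: (idle)
t=42: (idle)
t=43: (idle)
t=44: (idle)
t=45: (idle)
t=46: (idle)
t=47: (idle)

context switches = 16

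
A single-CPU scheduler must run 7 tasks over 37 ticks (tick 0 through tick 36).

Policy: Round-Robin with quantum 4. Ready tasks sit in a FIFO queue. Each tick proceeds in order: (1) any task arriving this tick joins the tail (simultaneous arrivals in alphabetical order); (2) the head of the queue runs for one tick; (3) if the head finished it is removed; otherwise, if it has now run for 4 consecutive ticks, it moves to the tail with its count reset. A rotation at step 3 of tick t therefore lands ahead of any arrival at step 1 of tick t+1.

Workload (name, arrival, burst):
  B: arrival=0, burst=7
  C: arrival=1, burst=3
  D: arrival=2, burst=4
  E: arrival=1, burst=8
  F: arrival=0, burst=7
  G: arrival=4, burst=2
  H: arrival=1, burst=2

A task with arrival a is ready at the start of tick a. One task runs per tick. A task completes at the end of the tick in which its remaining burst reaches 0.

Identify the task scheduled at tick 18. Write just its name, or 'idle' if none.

t=0: queue=[B,F] q_used=0 → run B
t=1: queue=[B,F,C,E,H] q_used=1 → run B
t=2: queue=[B,F,C,E,H,D] q_used=2 → run B
t=3: queue=[B,F,C,E,H,D] q_used=3 → run B
t=4: queue=[F,C,E,H,D,B,G] q_used=0 → run F
t=5: queue=[F,C,E,H,D,B,G] q_used=1 → run F
t=6: queue=[F,C,E,H,D,B,G] q_used=2 → run F
t=7: queue=[F,C,E,H,D,B,G] q_used=3 → run F
t=8: queue=[C,E,H,D,B,G,F] q_used=0 → run C
t=9: queue=[C,E,H,D,B,G,F] q_used=1 → run C
t=10: queue=[C,E,H,D,B,G,F] q_used=2 → run C
t=11: queue=[E,H,D,B,G,F] q_used=0 → run E
t=12: queue=[E,H,D,B,G,F] q_used=1 → run E
t=13: queue=[E,H,D,B,G,F] q_used=2 → run E
t=14: queue=[E,H,D,B,G,F] q_used=3 → run E
t=15: queue=[H,D,B,G,F,E] q_used=0 → run H
t=16: queue=[H,D,B,G,F,E] q_used=1 → run H
t=17: queue=[D,B,G,F,E] q_used=0 → run D
t=18: queue=[D,B,G,F,E] q_used=1 → run D
t=19: queue=[D,B,G,F,E] q_used=2 → run D
t=20: queue=[D,B,G,F,E] q_used=3 → run D
t=21: queue=[B,G,F,E] q_used=0 → run B
t=22: queue=[B,G,F,E] q_used=1 → run B
t=23: queue=[B,G,F,E] q_used=2 → run B
t=24: queue=[G,F,E] q_used=0 → run G
t=25: queue=[G,F,E] q_used=1 → run G
t=26: queue=[F,E] q_used=0 → run F
t=27: queue=[F,E] q_used=1 → run F
t=28: queue=[F,E] q_used=2 → run F
t=29: queue=[E] q_used=0 → run E
t=30: queue=[E] q_used=1 → run E
t=31: queue=[E] q_used=2 → run E
t=32: queue=[E] q_used=3 → run E
t=33: (idle)
t=34: (idle)
t=35: (idle)
t=36: (idle)

running at tick 18 = D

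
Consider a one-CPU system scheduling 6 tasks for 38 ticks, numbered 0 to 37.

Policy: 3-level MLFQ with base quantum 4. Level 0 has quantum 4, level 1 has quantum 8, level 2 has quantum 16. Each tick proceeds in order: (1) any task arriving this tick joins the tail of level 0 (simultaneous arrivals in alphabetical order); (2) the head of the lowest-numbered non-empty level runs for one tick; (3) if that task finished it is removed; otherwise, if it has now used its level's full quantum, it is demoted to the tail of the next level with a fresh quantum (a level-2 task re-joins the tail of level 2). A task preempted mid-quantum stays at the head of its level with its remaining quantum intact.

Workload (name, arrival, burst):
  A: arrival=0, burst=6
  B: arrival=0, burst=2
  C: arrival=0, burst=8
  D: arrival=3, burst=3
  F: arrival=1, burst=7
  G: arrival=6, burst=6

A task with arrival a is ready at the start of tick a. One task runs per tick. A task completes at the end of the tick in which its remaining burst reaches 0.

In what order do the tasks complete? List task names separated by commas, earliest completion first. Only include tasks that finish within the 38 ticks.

t=0: L0/L1/L2 = ABC/-/- → run A
t=1: L0/L1/L2 = ABCF/-/- → run A
t=2: L0/L1/L2 = ABCF/-/- → run A
t=3: L0/L1/L2 = ABCFD/-/- → run A
t=4: L0/L1/L2 = BCFD/A/- → run B
t=5: L0/L1/L2 = BCFD/A/- → run B
t=6: L0/L1/L2 = CFDG/A/- → run C
t=7: L0/L1/L2 = CFDG/A/- → run C
t=8: L0/L1/L2 = CFDG/A/- → run C
t=9: L0/L1/L2 = CFDG/A/- → run C
t=10: L0/L1/L2 = FDG/AC/- → run F
t=11: L0/L1/L2 = FDG/AC/- → run F
t=12: L0/L1/L2 = FDG/AC/- → run F
t=13: L0/L1/L2 = FDG/AC/- → run F
t=14: L0/L1/L2 = DG/ACF/- → run D
t=15: L0/L1/L2 = DG/ACF/- → run D
t=16: L0/L1/L2 = DG/ACF/- → run D
t=17: L0/L1/L2 = G/ACF/- → run G
t=18: L0/L1/L2 = G/ACF/- → run G
t=19: L0/L1/L2 = G/ACF/- → run G
t=20: L0/L1/L2 = G/ACF/- → run G
t=21: L0/L1/L2 = -/ACFG/- → run A
t=22: L0/L1/L2 = -/ACFG/- → run A
t=23: L0/L1/L2 = -/CFG/- → run C
t=24: L0/L1/L2 = -/CFG/- → run C
t=25: L0/L1/L2 = -/CFG/- → run C
t=26: L0/L1/L2 = -/CFG/- → run C
t=27: L0/L1/L2 = -/FG/- → run F
t=28: L0/L1/L2 = -/FG/- → run F
t=29: L0/L1/L2 = -/FG/- → run F
t=30: L0/L1/L2 = -/G/- → run G
t=31: L0/L1/L2 = -/G/- → run G
t=32: (idle)
t=33: (idle)
t=34: (idle)
t=35: (idle)
t=36: (idle)
t=37: (idle)

completion order = B, D, A, C, F, G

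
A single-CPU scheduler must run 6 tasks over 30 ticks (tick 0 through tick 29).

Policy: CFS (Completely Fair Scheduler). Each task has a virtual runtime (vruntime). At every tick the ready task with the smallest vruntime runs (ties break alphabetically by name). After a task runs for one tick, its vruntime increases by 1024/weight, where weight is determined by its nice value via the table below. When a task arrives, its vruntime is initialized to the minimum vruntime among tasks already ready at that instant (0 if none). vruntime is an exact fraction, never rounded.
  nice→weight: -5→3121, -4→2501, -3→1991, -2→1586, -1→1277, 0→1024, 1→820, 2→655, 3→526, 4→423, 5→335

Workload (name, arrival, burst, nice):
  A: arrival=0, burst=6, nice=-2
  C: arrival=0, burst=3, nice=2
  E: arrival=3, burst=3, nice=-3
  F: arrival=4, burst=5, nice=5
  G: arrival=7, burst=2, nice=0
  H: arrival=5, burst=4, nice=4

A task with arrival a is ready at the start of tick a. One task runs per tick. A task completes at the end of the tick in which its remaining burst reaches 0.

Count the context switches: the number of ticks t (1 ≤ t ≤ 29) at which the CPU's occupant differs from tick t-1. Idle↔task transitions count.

context switches = 21

t=0: vr[A=0 C=0] → run A
t=1: vr[A=512/793 C=0] → run C
t=2: vr[A=512/793 C=1024/655] → run A
t=3: vr[A=1024/793 C=1024/655 E=1024/793] → run A
t=4: vr[A=1536/793 C=1024/655 E=1024/793 F=1024/793] → run E
t=5: vr[A=1536/793 C=1024/655 E=2850816/1578863 F=1024/793 H=1024/793] → run F
t=6: vr[A=1536/793 C=1024/655 E=2850816/1578863 F=1155072/265655 H=1024/793] → run H
t=7: vr[A=1536/793 C=1024/655 E=2850816/1578863 F=1155072/265655 G=1024/655 H=1245184/335439] → run C
t=8: vr[A=1536/793 C=2048/655 E=2850816/1578863 F=1155072/265655 G=1024/655 H=1245184/335439] → run G
t=9: vr[A=1536/793 C=2048/655 E=2850816/1578863 F=1155072/265655 G=1679/655 H=1245184/335439] → run E
t=10: vr[A=1536/793 C=2048/655 E=3662848/1578863 F=1155072/265655 G=1679/655 H=1245184/335439] → run A
t=11: vr[A=2048/793 C=2048/655 E=3662848/1578863 F=1155072/265655 G=1679/655 H=1245184/335439] → run E
t=12: vr[A=2048/793 C=2048/655 F=1155072/265655 G=1679/655 H=1245184/335439] → run G
t=13: vr[A=2048/793 C=2048/655 F=1155072/265655 H=1245184/335439] → run A
t=14: vr[A=2560/793 C=2048/655 F=1155072/265655 H=1245184/335439] → run C
t=15: vr[A=2560/793 F=1155072/265655 H=1245184/335439] → run A
t=16: vr[F=1155072/265655 H=1245184/335439] → run H
t=17: vr[F=1155072/265655 H=2057216/335439] → run F
t=18: vr[F=1967104/265655 H=2057216/335439] → run H
t=19: vr[F=1967104/265655 H=956416/111813] → run F
t=20: vr[F=2779136/265655 H=956416/111813] → run H
t=21: vr[F=2779136/265655] → run F
t=22: vr[F=3591168/265655] → run F
t=23: (idle)
t=24: (idle)
t=25: (idle)
t=26: (idle)
t=27: (idle)
t=28: (idle)
t=29: (idle)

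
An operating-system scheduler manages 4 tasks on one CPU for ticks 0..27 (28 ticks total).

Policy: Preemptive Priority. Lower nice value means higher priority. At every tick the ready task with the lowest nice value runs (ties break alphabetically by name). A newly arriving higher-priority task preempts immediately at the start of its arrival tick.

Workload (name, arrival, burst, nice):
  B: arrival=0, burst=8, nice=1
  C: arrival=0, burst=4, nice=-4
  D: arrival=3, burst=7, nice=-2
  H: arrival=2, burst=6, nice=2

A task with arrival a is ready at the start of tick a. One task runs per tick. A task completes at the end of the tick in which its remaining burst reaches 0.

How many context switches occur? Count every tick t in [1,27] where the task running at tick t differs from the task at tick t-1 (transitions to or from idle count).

context switches = 4

t=0: ready={B,C} → run C
t=1: ready={B,C} → run C
t=2: ready={B,C,H} → run C
t=3: ready={B,C,D,H} → run C
t=4: ready={B,D,H} → run D
t=5: ready={B,D,H} → run D
t=6: ready={B,D,H} → run D
t=7: ready={B,D,H} → run D
t=8: ready={B,D,H} → run D
t=9: ready={B,D,H} → run D
t=10: ready={B,D,H} → run D
t=11: ready={B,H} → run B
t=12: ready={B,H} → run B
t=13: ready={B,H} → run B
t=14: ready={B,H} → run B
t=15: ready={B,H} → run B
t=16: ready={B,H} → run B
t=17: ready={B,H} → run B
t=18: ready={B,H} → run B
t=19: ready={H} → run H
t=20: ready={H} → run H
t=21: ready={H} → run H
t=22: ready={H} → run H
t=23: ready={H} → run H
t=24: ready={H} → run H
t=25: (idle)
t=26: (idle)
t=27: (idle)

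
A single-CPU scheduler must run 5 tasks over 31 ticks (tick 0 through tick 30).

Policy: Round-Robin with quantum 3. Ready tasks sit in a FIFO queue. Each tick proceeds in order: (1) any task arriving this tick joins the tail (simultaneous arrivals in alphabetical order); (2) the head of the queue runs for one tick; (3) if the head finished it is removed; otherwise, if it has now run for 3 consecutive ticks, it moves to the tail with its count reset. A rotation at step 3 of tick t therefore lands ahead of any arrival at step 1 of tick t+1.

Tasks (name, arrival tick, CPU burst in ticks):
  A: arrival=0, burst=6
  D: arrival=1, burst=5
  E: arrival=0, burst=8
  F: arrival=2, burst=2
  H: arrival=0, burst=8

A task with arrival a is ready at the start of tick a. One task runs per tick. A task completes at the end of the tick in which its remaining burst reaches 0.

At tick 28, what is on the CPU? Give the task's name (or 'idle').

running at tick 28 = H

t=0: queue=[A,E,H] q_used=0 → run A
t=1: queue=[A,E,H,D] q_used=1 → run A
t=2: queue=[A,E,H,D,F] q_used=2 → run A
t=3: queue=[E,H,D,F,A] q_used=0 → run E
t=4: queue=[E,H,D,F,A] q_used=1 → run E
t=5: queue=[E,H,D,F,A] q_used=2 → run E
t=6: queue=[H,D,F,A,E] q_used=0 → run H
t=7: queue=[H,D,F,A,E] q_used=1 → run H
t=8: queue=[H,D,F,A,E] q_used=2 → run H
t=9: queue=[D,F,A,E,H] q_used=0 → run D
t=10: queue=[D,F,A,E,H] q_used=1 → run D
t=11: queue=[D,F,A,E,H] q_used=2 → run D
t=12: queue=[F,A,E,H,D] q_used=0 → run F
t=13: queue=[F,A,E,H,D] q_used=1 → run F
t=14: queue=[A,E,H,D] q_used=0 → run A
t=15: queue=[A,E,H,D] q_used=1 → run A
t=16: queue=[A,E,H,D] q_used=2 → run A
t=17: queue=[E,H,D] q_used=0 → run E
t=18: queue=[E,H,D] q_used=1 → run E
t=19: queue=[E,H,D] q_used=2 → run E
t=20: queue=[H,D,E] q_used=0 → run H
t=21: queue=[H,D,E] q_used=1 → run H
t=22: queue=[H,D,E] q_used=2 → run H
t=23: queue=[D,E,H] q_used=0 → run D
t=24: queue=[D,E,H] q_used=1 → run D
t=25: queue=[E,H] q_used=0 → run E
t=26: queue=[E,H] q_used=1 → run E
t=27: queue=[H] q_used=0 → run H
t=28: queue=[H] q_used=1 → run H
t=29: (idle)
t=30: (idle)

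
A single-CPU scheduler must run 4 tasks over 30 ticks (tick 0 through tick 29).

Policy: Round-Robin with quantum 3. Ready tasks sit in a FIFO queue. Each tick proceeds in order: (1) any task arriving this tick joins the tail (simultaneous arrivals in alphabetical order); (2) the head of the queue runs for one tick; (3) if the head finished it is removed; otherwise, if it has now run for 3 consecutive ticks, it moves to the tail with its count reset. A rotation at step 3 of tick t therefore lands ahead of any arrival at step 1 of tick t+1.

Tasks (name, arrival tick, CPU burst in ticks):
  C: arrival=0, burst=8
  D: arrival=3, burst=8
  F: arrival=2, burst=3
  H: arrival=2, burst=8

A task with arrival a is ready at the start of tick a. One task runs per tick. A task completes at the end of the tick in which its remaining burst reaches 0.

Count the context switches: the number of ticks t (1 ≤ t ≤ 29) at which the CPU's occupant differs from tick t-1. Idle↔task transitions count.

context switches = 10

t=0: queue=[C] q_used=0 → run C
t=1: queue=[C] q_used=1 → run C
t=2: queue=[C,F,H] q_used=2 → run C
t=3: queue=[F,H,C,D] q_used=0 → run F
t=4: queue=[F,H,C,D] q_used=1 → run F
t=5: queue=[F,H,C,D] q_used=2 → run F
t=6: queue=[H,C,D] q_used=0 → run H
t=7: queue=[H,C,D] q_used=1 → run H
t=8: queue=[H,C,D] q_used=2 → run H
t=9: queue=[C,D,H] q_used=0 → run C
t=10: queue=[C,D,H] q_used=1 → run C
t=11: queue=[C,D,H] q_used=2 → run C
t=12: queue=[D,H,C] q_used=0 → run D
t=13: queue=[D,H,C] q_used=1 → run D
t=14: queue=[D,H,C] q_used=2 → run D
t=15: queue=[H,C,D] q_used=0 → run H
t=16: queue=[H,C,D] q_used=1 → run H
t=17: queue=[H,C,D] q_used=2 → run H
t=18: queue=[C,D,H] q_used=0 → run C
t=19: queue=[C,D,H] q_used=1 → run C
t=20: queue=[D,H] q_used=0 → run D
t=21: queue=[D,H] q_used=1 → run D
t=22: queue=[D,H] q_used=2 → run D
t=23: queue=[H,D] q_used=0 → run H
t=24: queue=[H,D] q_used=1 → run H
t=25: queue=[D] q_used=0 → run D
t=26: queue=[D] q_used=1 → run D
t=27: (idle)
t=28: (idle)
t=29: (idle)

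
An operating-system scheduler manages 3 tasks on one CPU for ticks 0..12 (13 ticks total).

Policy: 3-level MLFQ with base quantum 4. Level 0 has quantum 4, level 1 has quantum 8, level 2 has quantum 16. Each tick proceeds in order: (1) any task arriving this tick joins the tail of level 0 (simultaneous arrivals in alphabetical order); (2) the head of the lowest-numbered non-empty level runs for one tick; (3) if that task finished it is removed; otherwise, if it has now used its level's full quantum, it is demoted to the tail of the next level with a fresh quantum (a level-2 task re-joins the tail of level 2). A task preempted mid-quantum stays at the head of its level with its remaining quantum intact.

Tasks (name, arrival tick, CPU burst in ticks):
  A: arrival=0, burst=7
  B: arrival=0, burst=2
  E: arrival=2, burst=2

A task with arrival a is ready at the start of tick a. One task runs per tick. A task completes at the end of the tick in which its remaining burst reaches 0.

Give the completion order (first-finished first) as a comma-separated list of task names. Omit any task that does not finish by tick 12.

t=0: L0/L1/L2 = AB/-/- → run A
t=1: L0/L1/L2 = AB/-/- → run A
t=2: L0/L1/L2 = ABE/-/- → run A
t=3: L0/L1/L2 = ABE/-/- → run A
t=4: L0/L1/L2 = BE/A/- → run B
t=5: L0/L1/L2 = BE/A/- → run B
t=6: L0/L1/L2 = E/A/- → run E
t=7: L0/L1/L2 = E/A/- → run E
t=8: L0/L1/L2 = -/A/- → run A
t=9: L0/L1/L2 = -/A/- → run A
t=10: L0/L1/L2 = -/A/- → run A
t=11: (idle)
t=12: (idle)

completion order = B, E, A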